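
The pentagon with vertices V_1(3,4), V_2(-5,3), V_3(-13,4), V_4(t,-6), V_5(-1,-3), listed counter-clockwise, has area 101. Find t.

The doubled signed area Σ (x_i y_{i+1} − x_{i+1} y_i) is linear in t.
With t=0 it equals 125; the coefficient of t is -7 (from the two edges through V_4).
So -7·t + 125 = 2·101 = 202 ⇒ t = -11.

-11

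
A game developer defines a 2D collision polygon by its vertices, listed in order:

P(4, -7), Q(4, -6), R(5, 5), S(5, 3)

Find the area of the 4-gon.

Apply the surveyor's formula: 2A = Σ (x_i·y_{i+1} − x_{i+1}·y_i), indices taken mod 4.
Σ = (4) + (50) + (-10) + (-47) = -3
Area = |Σ|/2 = 1.5.

1.5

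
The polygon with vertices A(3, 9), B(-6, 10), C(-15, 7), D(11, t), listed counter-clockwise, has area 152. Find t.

The doubled signed area Σ (x_i y_{i+1} − x_{i+1} y_i) is linear in t.
With t=0 it equals 214; the coefficient of t is -18 (from the two edges through D).
So -18·t + 214 = 2·152 = 304 ⇒ t = -5.

-5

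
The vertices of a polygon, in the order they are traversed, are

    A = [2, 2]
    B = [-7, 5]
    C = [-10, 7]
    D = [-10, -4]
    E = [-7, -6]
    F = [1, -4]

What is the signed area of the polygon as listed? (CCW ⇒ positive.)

Apply the shoelace (surveyor's) formula: 2A = Σ (x_i·y_{i+1} − x_{i+1}·y_i), indices taken mod 6.
Cross-terms: 24, 1, 110, 32, 34, 10  ⇒  Σ = 211
Signed area = Σ/2 = 105.5 (positive ⇒ counter-clockwise traversal).

105.5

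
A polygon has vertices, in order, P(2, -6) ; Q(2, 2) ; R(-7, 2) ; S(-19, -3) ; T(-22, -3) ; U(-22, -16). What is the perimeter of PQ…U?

72

|PQ| = √((0)² + (8)²) = √64 = 8
|QR| = √((-9)² + (0)²) = √81 = 9
|RS| = √((-12)² + (-5)²) = √169 = 13
|ST| = √((-3)² + (0)²) = √9 = 3
|TU| = √((0)² + (-13)²) = √169 = 13
|UP| = √((24)² + (10)²) = √676 = 26
Perimeter = 8 + 9 + 13 + 3 + 13 + 26 = 72.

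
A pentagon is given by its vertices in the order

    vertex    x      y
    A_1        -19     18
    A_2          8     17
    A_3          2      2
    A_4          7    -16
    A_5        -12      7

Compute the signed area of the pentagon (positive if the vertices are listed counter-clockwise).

-378.5

Σ = (-467) + (-18) + (-46) + (-143) + (-83) = -757
Signed area = Σ/2 = -378.5 (negative ⇒ clockwise traversal).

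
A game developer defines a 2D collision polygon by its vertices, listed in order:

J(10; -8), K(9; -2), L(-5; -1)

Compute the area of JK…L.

41.5

J→K: (10)(-2) − (9)(-8) = 52
K→L: (9)(-1) − (-5)(-2) = -19
L→J: (-5)(-8) − (10)(-1) = 50
Σ = 83
Area = |Σ|/2 = 41.5.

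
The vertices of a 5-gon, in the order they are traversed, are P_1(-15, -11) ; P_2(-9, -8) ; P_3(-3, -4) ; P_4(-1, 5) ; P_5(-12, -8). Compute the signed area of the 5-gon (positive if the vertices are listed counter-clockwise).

47

Cross-terms: 21, 12, -19, 68, 12  ⇒  Σ = 94
Signed area = Σ/2 = 47 (positive ⇒ counter-clockwise traversal).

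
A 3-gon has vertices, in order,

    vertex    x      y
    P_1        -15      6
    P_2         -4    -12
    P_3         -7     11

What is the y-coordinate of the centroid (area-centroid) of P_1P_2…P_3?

5/3

Apply the surveyor's formula. First the cross-terms c_i = x_i·y_{i+1} − x_{i+1}·y_i:
  204, -128, 123  ⇒  2A = 199, A = 99.5.
Then Σ (y_i + y_{i+1})·c_i = 995, so ȳ = 995 / (6·99.5) = 5/3.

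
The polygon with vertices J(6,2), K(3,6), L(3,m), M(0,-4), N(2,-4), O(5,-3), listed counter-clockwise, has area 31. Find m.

The doubled signed area Σ (x_i y_{i+1} − x_{i+1} y_i) is linear in m.
With m=0 it equals 50; the coefficient of m is 3 (from the two edges through L).
So 3·m + 50 = 2·31 = 62 ⇒ m = 4.

4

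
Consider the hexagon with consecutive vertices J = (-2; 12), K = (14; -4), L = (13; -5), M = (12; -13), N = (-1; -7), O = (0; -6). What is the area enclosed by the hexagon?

195

J→K: (-2)(-4) − (14)(12) = -160
K→L: (14)(-5) − (13)(-4) = -18
L→M: (13)(-13) − (12)(-5) = -109
M→N: (12)(-7) − (-1)(-13) = -97
N→O: (-1)(-6) − (0)(-7) = 6
O→J: (0)(12) − (-2)(-6) = -12
Σ = -390
Area = |Σ|/2 = 195.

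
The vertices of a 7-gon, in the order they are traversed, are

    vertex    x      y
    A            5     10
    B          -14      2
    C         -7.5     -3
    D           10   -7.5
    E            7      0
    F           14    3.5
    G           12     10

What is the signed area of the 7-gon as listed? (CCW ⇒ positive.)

269.125

A→B: (5)(2) − (-14)(10) = 150
B→C: (-14)(-3) − (-7.5)(2) = 57
C→D: (-7.5)(-7.5) − (10)(-3) = 86.25
D→E: (10)(0) − (7)(-7.5) = 52.5
E→F: (7)(3.5) − (14)(0) = 24.5
F→G: (14)(10) − (12)(3.5) = 98
G→A: (12)(10) − (5)(10) = 70
Σ = 538.25
Signed area = Σ/2 = 269.125 (positive ⇒ counter-clockwise traversal).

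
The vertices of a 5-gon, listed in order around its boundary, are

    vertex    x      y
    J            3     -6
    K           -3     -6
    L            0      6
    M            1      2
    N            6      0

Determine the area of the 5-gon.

54

Apply the shoelace (surveyor's) formula: 2A = Σ (x_i·y_{i+1} − x_{i+1}·y_i), indices taken mod 5.
J→K: (3)(-6) − (-3)(-6) = -36
K→L: (-3)(6) − (0)(-6) = -18
L→M: (0)(2) − (1)(6) = -6
M→N: (1)(0) − (6)(2) = -12
N→J: (6)(-6) − (3)(0) = -36
Σ = -108
Area = |Σ|/2 = 54.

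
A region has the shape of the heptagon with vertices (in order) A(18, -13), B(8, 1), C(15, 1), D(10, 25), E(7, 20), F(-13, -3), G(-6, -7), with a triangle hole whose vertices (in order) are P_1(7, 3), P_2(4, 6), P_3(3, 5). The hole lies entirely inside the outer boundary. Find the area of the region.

Outer boundary:
Apply the shoelace formula: 2A = Σ (x_i·y_{i+1} − x_{i+1}·y_i), indices taken mod 7.
Σ = (122) + (-7) + (365) + (25) + (239) + (73) + (204) = 1021
Area = |Σ|/2 = 510.5.
Hole:
Σ = (30) + (2) + (-26) = 6
Area = |Σ|/2 = 3.
Net area = 510.5 − 3 = 507.5.

507.5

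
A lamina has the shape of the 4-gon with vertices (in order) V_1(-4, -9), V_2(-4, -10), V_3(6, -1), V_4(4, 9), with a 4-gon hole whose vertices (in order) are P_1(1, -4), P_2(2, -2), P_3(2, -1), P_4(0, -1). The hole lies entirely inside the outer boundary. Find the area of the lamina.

Outer boundary:
Σ = (4) + (64) + (58) + (0) = 126
Area = |Σ|/2 = 63.
Hole:
Apply the shoelace (surveyor's) formula: 2A = Σ (x_i·y_{i+1} − x_{i+1}·y_i), indices taken mod 4.
Σ = (6) + (2) + (-2) + (1) = 7
Area = |Σ|/2 = 3.5.
Net area = 63 − 3.5 = 59.5.

59.5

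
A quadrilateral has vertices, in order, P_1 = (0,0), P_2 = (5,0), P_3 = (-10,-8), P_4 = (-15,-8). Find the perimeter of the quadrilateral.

44

|P_1P_2| = √((5)² + (0)²) = √25 = 5
|P_2P_3| = √((-15)² + (-8)²) = √289 = 17
|P_3P_4| = √((-5)² + (0)²) = √25 = 5
|P_4P_1| = √((15)² + (8)²) = √289 = 17
Perimeter = 5 + 17 + 5 + 17 = 44.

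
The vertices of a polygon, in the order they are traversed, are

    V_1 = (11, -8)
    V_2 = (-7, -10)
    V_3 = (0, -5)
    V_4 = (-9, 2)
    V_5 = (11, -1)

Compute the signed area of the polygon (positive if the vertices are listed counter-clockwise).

Apply the shoelace (surveyor's) formula: 2A = Σ (x_i·y_{i+1} − x_{i+1}·y_i), indices taken mod 5.
Cross-terms: -166, 35, -45, -13, -77  ⇒  Σ = -266
Signed area = Σ/2 = -133 (negative ⇒ clockwise traversal).

-133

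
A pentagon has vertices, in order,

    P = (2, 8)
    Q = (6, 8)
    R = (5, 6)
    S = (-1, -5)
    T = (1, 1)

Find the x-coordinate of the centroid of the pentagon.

358/135

Apply the shoelace (surveyor's) formula. First the cross-terms c_i = x_i·y_{i+1} − x_{i+1}·y_i:
  -32, -4, -19, 4, 6  ⇒  2A = -45, A = -22.5.
Then Σ (x_i + x_{i+1})·c_i = -358, so x̄ = -358 / (6·(-22.5)) = 358/135.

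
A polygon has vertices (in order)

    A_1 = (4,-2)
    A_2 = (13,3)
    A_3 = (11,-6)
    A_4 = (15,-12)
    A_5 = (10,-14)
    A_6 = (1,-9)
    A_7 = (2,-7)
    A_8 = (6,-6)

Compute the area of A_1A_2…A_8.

Σ = (38) + (-111) + (-42) + (-90) + (-76) + (11) + (30) + (12) = -228
Area = |Σ|/2 = 114.

114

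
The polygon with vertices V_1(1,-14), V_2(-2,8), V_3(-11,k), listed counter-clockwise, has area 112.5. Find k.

The doubled signed area Σ (x_i y_{i+1} − x_{i+1} y_i) is linear in k.
With k=0 it equals 222; the coefficient of k is -3 (from the two edges through V_3).
So -3·k + 222 = 2·112.5 = 225 ⇒ k = -1.

-1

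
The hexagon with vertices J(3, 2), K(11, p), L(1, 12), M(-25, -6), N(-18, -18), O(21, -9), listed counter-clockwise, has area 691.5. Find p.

The doubled signed area Σ (x_i y_{i+1} − x_{i+1} y_i) is linear in p.
With p=0 it equals 1355; the coefficient of p is 2 (from the two edges through K).
So 2·p + 1355 = 2·691.5 = 1383 ⇒ p = 14.

14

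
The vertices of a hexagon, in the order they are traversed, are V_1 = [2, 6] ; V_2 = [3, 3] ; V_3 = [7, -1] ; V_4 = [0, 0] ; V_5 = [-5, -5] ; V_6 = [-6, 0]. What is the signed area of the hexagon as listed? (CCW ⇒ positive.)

-51

Σ = (-12) + (-24) + (0) + (0) + (-30) + (-36) = -102
Signed area = Σ/2 = -51 (negative ⇒ clockwise traversal).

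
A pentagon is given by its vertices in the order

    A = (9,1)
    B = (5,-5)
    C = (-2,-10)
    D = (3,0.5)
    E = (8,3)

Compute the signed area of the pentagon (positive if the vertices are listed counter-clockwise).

-47.5

Σ = (-50) + (-60) + (29) + (5) + (-19) = -95
Signed area = Σ/2 = -47.5 (negative ⇒ clockwise traversal).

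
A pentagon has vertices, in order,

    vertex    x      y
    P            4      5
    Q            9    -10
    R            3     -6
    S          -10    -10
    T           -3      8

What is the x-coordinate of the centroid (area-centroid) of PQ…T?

-155/267

Apply the surveyor's formula. First the cross-terms c_i = x_i·y_{i+1} − x_{i+1}·y_i:
  -85, -24, -90, -110, -47  ⇒  2A = -356, A = -178.
Then Σ (x_i + x_{i+1})·c_i = 620, so x̄ = 620 / (6·(-178)) = -155/267.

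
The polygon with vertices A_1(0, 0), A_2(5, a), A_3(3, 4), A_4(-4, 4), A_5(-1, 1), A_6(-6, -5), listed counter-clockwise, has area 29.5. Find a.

Write out the shoelace sum; only the two edges meeting at A_2 involve a:
2·Area = [(0·a − 5·0) + (5·4 − 3·a)] + 39
       = -3·a + 59 = 59
⇒ a = 0.

0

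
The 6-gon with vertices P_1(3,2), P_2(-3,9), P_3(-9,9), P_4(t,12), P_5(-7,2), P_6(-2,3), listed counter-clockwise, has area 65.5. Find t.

-14

The doubled signed area Σ (x_i y_{i+1} − x_{i+1} y_i) is linear in t.
With t=0 it equals 33; the coefficient of t is -7 (from the two edges through P_4).
So -7·t + 33 = 2·65.5 = 131 ⇒ t = -14.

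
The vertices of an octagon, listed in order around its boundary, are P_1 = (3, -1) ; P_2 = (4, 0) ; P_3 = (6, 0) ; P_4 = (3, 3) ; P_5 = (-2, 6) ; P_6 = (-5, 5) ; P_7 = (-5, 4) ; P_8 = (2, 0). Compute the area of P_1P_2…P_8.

30.5

Σ = (4) + (0) + (18) + (24) + (20) + (5) + (-8) + (-2) = 61
Area = |Σ|/2 = 30.5.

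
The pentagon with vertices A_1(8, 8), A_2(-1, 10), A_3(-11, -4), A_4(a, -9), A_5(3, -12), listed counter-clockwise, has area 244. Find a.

Write out the shoelace sum; only the two edges meeting at A_4 involve a:
2·Area = [((-11)·(-9) − a·(-4)) + (a·(-12) − 3·(-9))] + 322
       = -8·a + 448 = 488
⇒ a = -5.

-5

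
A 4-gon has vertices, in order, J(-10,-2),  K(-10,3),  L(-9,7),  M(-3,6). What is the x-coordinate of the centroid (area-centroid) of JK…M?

-271/36

Apply Gauss's area formula. First the cross-terms c_i = x_i·y_{i+1} − x_{i+1}·y_i:
  -50, -43, -33, 66  ⇒  2A = -60, A = -30.
Then Σ (x_i + x_{i+1})·c_i = 1355, so x̄ = 1355 / (6·(-30)) = -271/36.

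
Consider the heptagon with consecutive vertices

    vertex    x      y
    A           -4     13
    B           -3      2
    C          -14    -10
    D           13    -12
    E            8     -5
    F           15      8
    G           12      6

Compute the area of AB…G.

Σ = (31) + (58) + (298) + (31) + (139) + (-6) + (180) = 731
Area = |Σ|/2 = 365.5.

365.5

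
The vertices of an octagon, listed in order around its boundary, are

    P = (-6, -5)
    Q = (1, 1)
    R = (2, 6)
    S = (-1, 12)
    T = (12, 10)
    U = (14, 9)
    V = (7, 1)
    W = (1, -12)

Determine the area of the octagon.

182

Cross-terms: -1, 4, 30, -154, -32, -49, -85, -77  ⇒  Σ = -364
Area = |Σ|/2 = 182.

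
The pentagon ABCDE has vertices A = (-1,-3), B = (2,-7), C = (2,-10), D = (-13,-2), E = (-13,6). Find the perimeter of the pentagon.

|AB| = √((3)² + (-4)²) = √25 = 5
|BC| = √((0)² + (-3)²) = √9 = 3
|CD| = √((-15)² + (8)²) = √289 = 17
|DE| = √((0)² + (8)²) = √64 = 8
|EA| = √((12)² + (-9)²) = √225 = 15
Perimeter = 5 + 3 + 17 + 8 + 15 = 48.

48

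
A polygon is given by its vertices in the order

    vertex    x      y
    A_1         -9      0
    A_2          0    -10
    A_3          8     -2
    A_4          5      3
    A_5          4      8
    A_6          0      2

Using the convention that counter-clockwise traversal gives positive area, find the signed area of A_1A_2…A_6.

Apply the shoelace (surveyor's) formula: 2A = Σ (x_i·y_{i+1} − x_{i+1}·y_i), indices taken mod 6.
A_1→A_2: (-9)(-10) − (0)(0) = 90
A_2→A_3: (0)(-2) − (8)(-10) = 80
A_3→A_4: (8)(3) − (5)(-2) = 34
A_4→A_5: (5)(8) − (4)(3) = 28
A_5→A_6: (4)(2) − (0)(8) = 8
A_6→A_1: (0)(0) − (-9)(2) = 18
Σ = 258
Signed area = Σ/2 = 129 (positive ⇒ counter-clockwise traversal).

129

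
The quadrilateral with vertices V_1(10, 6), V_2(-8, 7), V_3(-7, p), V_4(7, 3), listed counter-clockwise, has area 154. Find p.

The doubled signed area Σ (x_i y_{i+1} − x_{i+1} y_i) is linear in p.
With p=0 it equals 158; the coefficient of p is -15 (from the two edges through V_3).
So -15·p + 158 = 2·154 = 308 ⇒ p = -10.

-10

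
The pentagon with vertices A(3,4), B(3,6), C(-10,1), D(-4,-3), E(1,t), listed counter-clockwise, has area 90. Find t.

The doubled signed area Σ (x_i y_{i+1} − x_{i+1} y_i) is linear in t.
With t=0 it equals 110; the coefficient of t is -7 (from the two edges through E).
So -7·t + 110 = 2·90 = 180 ⇒ t = -10.

-10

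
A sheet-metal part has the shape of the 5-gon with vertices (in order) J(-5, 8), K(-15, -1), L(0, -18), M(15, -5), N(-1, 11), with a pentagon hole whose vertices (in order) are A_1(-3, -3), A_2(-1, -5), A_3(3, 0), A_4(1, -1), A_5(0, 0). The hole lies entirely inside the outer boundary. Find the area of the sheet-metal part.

424

Outer boundary:
Apply the shoelace (surveyor's) formula: 2A = Σ (x_i·y_{i+1} − x_{i+1}·y_i), indices taken mod 5.
Σ = (125) + (270) + (270) + (160) + (47) = 872
Area = |Σ|/2 = 436.
Hole:
Apply the surveyor's formula: 2A = Σ (x_i·y_{i+1} − x_{i+1}·y_i), indices taken mod 5.
Σ = (12) + (15) + (-3) + (0) + (0) = 24
Area = |Σ|/2 = 12.
Net area = 436 − 12 = 424.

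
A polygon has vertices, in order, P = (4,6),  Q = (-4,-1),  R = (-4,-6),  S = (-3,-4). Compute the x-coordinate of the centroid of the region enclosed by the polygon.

-37/27

Apply Gauss's area formula. First the cross-terms c_i = x_i·y_{i+1} − x_{i+1}·y_i:
  20, 20, -2, -2  ⇒  2A = 36, A = 18.
Then Σ (x_i + x_{i+1})·c_i = -148, so x̄ = -148 / (6·18) = -37/27.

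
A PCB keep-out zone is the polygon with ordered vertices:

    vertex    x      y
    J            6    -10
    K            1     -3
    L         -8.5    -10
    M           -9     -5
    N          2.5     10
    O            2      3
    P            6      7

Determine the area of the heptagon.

J→K: (6)(-3) − (1)(-10) = -8
K→L: (1)(-10) − (-8.5)(-3) = -35.5
L→M: (-8.5)(-5) − (-9)(-10) = -47.5
M→N: (-9)(10) − (2.5)(-5) = -77.5
N→O: (2.5)(3) − (2)(10) = -12.5
O→P: (2)(7) − (6)(3) = -4
P→J: (6)(-10) − (6)(7) = -102
Σ = -287
Area = |Σ|/2 = 143.5.

143.5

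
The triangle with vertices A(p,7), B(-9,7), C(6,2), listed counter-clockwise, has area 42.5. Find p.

8

The doubled signed area Σ (x_i y_{i+1} − x_{i+1} y_i) is linear in p.
With p=0 it equals 45; the coefficient of p is 5 (from the two edges through A).
So 5·p + 45 = 2·42.5 = 85 ⇒ p = 8.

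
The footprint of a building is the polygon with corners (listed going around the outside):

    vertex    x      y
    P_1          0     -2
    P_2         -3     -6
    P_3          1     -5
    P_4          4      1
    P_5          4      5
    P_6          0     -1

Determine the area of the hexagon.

Σ = (-6) + (21) + (21) + (16) + (-4) + (0) = 48
Area = |Σ|/2 = 24.

24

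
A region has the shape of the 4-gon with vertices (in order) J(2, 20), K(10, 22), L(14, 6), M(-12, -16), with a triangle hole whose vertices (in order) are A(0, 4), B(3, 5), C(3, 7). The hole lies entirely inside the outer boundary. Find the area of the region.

Outer boundary:
Apply the shoelace formula: 2A = Σ (x_i·y_{i+1} − x_{i+1}·y_i), indices taken mod 4.
Σ = (-156) + (-248) + (-152) + (-208) = -764
Area = |Σ|/2 = 382.
Hole:
Cross-terms: -12, 6, 12  ⇒  Σ = 6
Area = |Σ|/2 = 3.
Net area = 382 − 3 = 379.

379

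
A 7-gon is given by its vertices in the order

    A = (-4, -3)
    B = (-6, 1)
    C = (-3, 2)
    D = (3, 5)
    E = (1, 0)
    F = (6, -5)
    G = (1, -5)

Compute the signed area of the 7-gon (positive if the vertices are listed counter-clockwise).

-55

Apply the shoelace formula: 2A = Σ (x_i·y_{i+1} − x_{i+1}·y_i), indices taken mod 7.
Cross-terms: -22, -9, -21, -5, -5, -25, -23  ⇒  Σ = -110
Signed area = Σ/2 = -55 (negative ⇒ clockwise traversal).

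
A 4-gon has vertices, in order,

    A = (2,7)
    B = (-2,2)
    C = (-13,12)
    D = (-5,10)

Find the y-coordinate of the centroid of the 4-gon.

457/63

Apply the shoelace (surveyor's) formula. First the cross-terms c_i = x_i·y_{i+1} − x_{i+1}·y_i:
  18, 2, -70, -55  ⇒  2A = -105, A = -52.5.
Then Σ (y_i + y_{i+1})·c_i = -2285, so ȳ = -2285 / (6·(-52.5)) = 457/63.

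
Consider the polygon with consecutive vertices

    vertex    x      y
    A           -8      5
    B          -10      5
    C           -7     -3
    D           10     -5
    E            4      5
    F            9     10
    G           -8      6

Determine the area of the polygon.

173.5

Apply Gauss's area formula: 2A = Σ (x_i·y_{i+1} − x_{i+1}·y_i), indices taken mod 7.
Cross-terms: 10, 65, 65, 70, -5, 134, 8  ⇒  Σ = 347
Area = |Σ|/2 = 173.5.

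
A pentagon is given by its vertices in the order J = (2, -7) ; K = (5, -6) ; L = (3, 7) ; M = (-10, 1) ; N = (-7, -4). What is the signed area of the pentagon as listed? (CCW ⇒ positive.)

J→K: (2)(-6) − (5)(-7) = 23
K→L: (5)(7) − (3)(-6) = 53
L→M: (3)(1) − (-10)(7) = 73
M→N: (-10)(-4) − (-7)(1) = 47
N→J: (-7)(-7) − (2)(-4) = 57
Σ = 253
Signed area = Σ/2 = 126.5 (positive ⇒ counter-clockwise traversal).

126.5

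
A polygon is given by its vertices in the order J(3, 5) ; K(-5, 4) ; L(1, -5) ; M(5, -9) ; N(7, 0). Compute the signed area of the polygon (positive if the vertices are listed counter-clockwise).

Apply the shoelace formula: 2A = Σ (x_i·y_{i+1} − x_{i+1}·y_i), indices taken mod 5.
Σ = (37) + (21) + (16) + (63) + (35) = 172
Signed area = Σ/2 = 86 (positive ⇒ counter-clockwise traversal).

86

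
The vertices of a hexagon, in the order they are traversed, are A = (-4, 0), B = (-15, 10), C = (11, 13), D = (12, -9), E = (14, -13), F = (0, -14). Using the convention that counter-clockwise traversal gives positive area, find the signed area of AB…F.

-441

Apply the shoelace formula: 2A = Σ (x_i·y_{i+1} − x_{i+1}·y_i), indices taken mod 6.
A→B: (-4)(10) − (-15)(0) = -40
B→C: (-15)(13) − (11)(10) = -305
C→D: (11)(-9) − (12)(13) = -255
D→E: (12)(-13) − (14)(-9) = -30
E→F: (14)(-14) − (0)(-13) = -196
F→A: (0)(0) − (-4)(-14) = -56
Σ = -882
Signed area = Σ/2 = -441 (negative ⇒ clockwise traversal).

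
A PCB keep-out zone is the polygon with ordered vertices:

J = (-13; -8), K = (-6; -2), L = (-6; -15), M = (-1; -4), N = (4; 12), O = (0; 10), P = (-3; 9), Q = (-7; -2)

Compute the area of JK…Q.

Cross-terms: -22, 78, 9, 4, 40, 30, 69, 30  ⇒  Σ = 238
Area = |Σ|/2 = 119.

119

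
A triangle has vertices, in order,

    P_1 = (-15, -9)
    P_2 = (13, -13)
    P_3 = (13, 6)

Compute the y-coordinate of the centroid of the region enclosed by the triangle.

-16/3

Apply Gauss's area formula. First the cross-terms c_i = x_i·y_{i+1} − x_{i+1}·y_i:
  312, 247, -27  ⇒  2A = 532, A = 266.
Then Σ (y_i + y_{i+1})·c_i = -8512, so ȳ = -8512 / (6·266) = -16/3.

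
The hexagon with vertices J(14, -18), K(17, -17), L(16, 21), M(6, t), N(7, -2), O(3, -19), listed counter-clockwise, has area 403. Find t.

The doubled signed area Σ (x_i y_{i+1} − x_{i+1} y_i) is linear in t.
With t=0 it equals 644; the coefficient of t is 9 (from the two edges through M).
So 9·t + 644 = 2·403 = 806 ⇒ t = 18.

18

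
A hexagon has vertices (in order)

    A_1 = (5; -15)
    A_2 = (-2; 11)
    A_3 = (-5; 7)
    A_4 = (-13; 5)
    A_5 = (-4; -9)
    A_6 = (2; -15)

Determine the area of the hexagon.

196

Apply the shoelace (surveyor's) formula: 2A = Σ (x_i·y_{i+1} − x_{i+1}·y_i), indices taken mod 6.
Σ = (25) + (41) + (66) + (137) + (78) + (45) = 392
Area = |Σ|/2 = 196.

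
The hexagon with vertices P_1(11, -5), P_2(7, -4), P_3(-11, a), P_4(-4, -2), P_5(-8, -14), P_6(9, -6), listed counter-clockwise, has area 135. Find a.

The doubled signed area Σ (x_i y_{i+1} − x_{i+1} y_i) is linear in a.
With a=0 it equals 204; the coefficient of a is 11 (from the two edges through P_3).
So 11·a + 204 = 2·135 = 270 ⇒ a = 6.

6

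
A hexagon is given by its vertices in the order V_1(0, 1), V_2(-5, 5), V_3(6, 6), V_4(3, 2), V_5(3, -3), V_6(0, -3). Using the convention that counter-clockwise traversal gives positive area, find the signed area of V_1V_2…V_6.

-42.5

Cross-terms: 5, -60, -6, -15, -9, 0  ⇒  Σ = -85
Signed area = Σ/2 = -42.5 (negative ⇒ clockwise traversal).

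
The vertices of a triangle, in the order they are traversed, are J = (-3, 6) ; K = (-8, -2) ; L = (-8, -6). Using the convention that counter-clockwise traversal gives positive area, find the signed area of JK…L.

Apply the shoelace (surveyor's) formula: 2A = Σ (x_i·y_{i+1} − x_{i+1}·y_i), indices taken mod 3.
J→K: (-3)(-2) − (-8)(6) = 54
K→L: (-8)(-6) − (-8)(-2) = 32
L→J: (-8)(6) − (-3)(-6) = -66
Σ = 20
Signed area = Σ/2 = 10 (positive ⇒ counter-clockwise traversal).

10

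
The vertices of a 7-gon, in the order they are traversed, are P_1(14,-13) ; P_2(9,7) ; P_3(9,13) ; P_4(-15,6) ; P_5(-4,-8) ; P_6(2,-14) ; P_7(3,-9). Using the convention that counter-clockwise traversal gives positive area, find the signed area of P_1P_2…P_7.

Apply Gauss's area formula: 2A = Σ (x_i·y_{i+1} − x_{i+1}·y_i), indices taken mod 7.
P_1→P_2: (14)(7) − (9)(-13) = 215
P_2→P_3: (9)(13) − (9)(7) = 54
P_3→P_4: (9)(6) − (-15)(13) = 249
P_4→P_5: (-15)(-8) − (-4)(6) = 144
P_5→P_6: (-4)(-14) − (2)(-8) = 72
P_6→P_7: (2)(-9) − (3)(-14) = 24
P_7→P_1: (3)(-13) − (14)(-9) = 87
Σ = 845
Signed area = Σ/2 = 422.5 (positive ⇒ counter-clockwise traversal).

422.5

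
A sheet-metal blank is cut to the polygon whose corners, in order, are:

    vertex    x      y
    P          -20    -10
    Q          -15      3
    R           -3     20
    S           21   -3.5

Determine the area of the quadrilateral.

Σ = (-210) + (-291) + (-409.5) + (-280) = -1190.5
Area = |Σ|/2 = 595.25.

595.25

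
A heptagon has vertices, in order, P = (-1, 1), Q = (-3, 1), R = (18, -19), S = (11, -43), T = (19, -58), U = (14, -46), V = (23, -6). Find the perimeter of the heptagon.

152

|PQ| = √((-2)² + (0)²) = √4 = 2
|QR| = √((21)² + (-20)²) = √841 = 29
|RS| = √((-7)² + (-24)²) = √625 = 25
|ST| = √((8)² + (-15)²) = √289 = 17
|TU| = √((-5)² + (12)²) = √169 = 13
|UV| = √((9)² + (40)²) = √1681 = 41
|VP| = √((-24)² + (7)²) = √625 = 25
Perimeter = 2 + 29 + 25 + 17 + 13 + 41 + 25 = 152.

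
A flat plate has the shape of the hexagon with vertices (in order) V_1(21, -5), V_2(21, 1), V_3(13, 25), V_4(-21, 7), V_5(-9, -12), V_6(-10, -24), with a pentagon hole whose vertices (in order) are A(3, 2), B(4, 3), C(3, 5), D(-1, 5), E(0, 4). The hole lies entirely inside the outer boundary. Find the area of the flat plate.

1101.5

Outer boundary:
Apply Gauss's area formula: 2A = Σ (x_i·y_{i+1} − x_{i+1}·y_i), indices taken mod 6.
Σ = (126) + (512) + (616) + (315) + (96) + (554) = 2219
Area = |Σ|/2 = 1109.5.
Hole:
Apply the surveyor's formula: 2A = Σ (x_i·y_{i+1} − x_{i+1}·y_i), indices taken mod 5.
Σ = (1) + (11) + (20) + (-4) + (-12) = 16
Area = |Σ|/2 = 8.
Net area = 1109.5 − 8 = 1101.5.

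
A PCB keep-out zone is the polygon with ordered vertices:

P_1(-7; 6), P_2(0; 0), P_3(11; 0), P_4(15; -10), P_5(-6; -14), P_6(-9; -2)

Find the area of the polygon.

281

Apply the surveyor's formula: 2A = Σ (x_i·y_{i+1} − x_{i+1}·y_i), indices taken mod 6.
P_1→P_2: (-7)(0) − (0)(6) = 0
P_2→P_3: (0)(0) − (11)(0) = 0
P_3→P_4: (11)(-10) − (15)(0) = -110
P_4→P_5: (15)(-14) − (-6)(-10) = -270
P_5→P_6: (-6)(-2) − (-9)(-14) = -114
P_6→P_1: (-9)(6) − (-7)(-2) = -68
Σ = -562
Area = |Σ|/2 = 281.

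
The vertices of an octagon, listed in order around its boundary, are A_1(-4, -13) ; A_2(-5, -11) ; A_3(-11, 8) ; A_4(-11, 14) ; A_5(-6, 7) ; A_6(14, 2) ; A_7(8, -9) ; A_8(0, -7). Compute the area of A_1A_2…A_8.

A_1→A_2: (-4)(-11) − (-5)(-13) = -21
A_2→A_3: (-5)(8) − (-11)(-11) = -161
A_3→A_4: (-11)(14) − (-11)(8) = -66
A_4→A_5: (-11)(7) − (-6)(14) = 7
A_5→A_6: (-6)(2) − (14)(7) = -110
A_6→A_7: (14)(-9) − (8)(2) = -142
A_7→A_8: (8)(-7) − (0)(-9) = -56
A_8→A_1: (0)(-13) − (-4)(-7) = -28
Σ = -577
Area = |Σ|/2 = 288.5.

288.5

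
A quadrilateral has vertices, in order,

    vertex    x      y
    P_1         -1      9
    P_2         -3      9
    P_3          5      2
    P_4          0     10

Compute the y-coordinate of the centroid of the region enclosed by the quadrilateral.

Apply Gauss's area formula. First the cross-terms c_i = x_i·y_{i+1} − x_{i+1}·y_i:
  18, -51, 50, 10  ⇒  2A = 27, A = 13.5.
Then Σ (y_i + y_{i+1})·c_i = 553, so ȳ = 553 / (6·13.5) = 553/81.

553/81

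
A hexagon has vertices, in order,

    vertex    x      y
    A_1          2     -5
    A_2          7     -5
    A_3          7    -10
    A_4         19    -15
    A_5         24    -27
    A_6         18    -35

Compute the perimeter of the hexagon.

|A_1A_2| = √((5)² + (0)²) = √25 = 5
|A_2A_3| = √((0)² + (-5)²) = √25 = 5
|A_3A_4| = √((12)² + (-5)²) = √169 = 13
|A_4A_5| = √((5)² + (-12)²) = √169 = 13
|A_5A_6| = √((-6)² + (-8)²) = √100 = 10
|A_6A_1| = √((-16)² + (30)²) = √1156 = 34
Perimeter = 5 + 5 + 13 + 13 + 10 + 34 = 80.

80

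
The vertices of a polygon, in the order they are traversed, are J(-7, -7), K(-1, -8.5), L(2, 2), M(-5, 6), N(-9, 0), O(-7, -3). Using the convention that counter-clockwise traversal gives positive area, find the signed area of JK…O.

99.25

Cross-terms: 52.5, 15, 22, 54, 27, 28  ⇒  Σ = 198.5
Signed area = Σ/2 = 99.25 (positive ⇒ counter-clockwise traversal).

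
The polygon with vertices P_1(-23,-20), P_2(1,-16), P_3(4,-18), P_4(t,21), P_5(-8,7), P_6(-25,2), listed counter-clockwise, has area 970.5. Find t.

22

The doubled signed area Σ (x_i y_{i+1} − x_{i+1} y_i) is linear in t.
With t=0 it equals 1391; the coefficient of t is 25 (from the two edges through P_4).
So 25·t + 1391 = 2·970.5 = 1941 ⇒ t = 22.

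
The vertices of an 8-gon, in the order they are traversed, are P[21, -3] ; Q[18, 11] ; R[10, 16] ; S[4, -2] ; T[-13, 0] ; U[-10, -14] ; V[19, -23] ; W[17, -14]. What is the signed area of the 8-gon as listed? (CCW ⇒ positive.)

Cross-terms: 285, 178, -84, -26, 182, 496, 125, 243  ⇒  Σ = 1399
Signed area = Σ/2 = 699.5 (positive ⇒ counter-clockwise traversal).

699.5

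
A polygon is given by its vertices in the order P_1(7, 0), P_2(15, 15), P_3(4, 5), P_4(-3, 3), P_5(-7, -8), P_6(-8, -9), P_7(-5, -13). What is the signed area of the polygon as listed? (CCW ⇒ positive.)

Apply the shoelace (surveyor's) formula: 2A = Σ (x_i·y_{i+1} − x_{i+1}·y_i), indices taken mod 7.
Σ = (105) + (15) + (27) + (45) + (-1) + (59) + (91) = 341
Signed area = Σ/2 = 170.5 (positive ⇒ counter-clockwise traversal).

170.5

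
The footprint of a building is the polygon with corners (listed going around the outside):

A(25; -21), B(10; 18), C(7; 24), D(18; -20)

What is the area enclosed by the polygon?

Cross-terms: 660, 114, -572, 122  ⇒  Σ = 324
Area = |Σ|/2 = 162.

162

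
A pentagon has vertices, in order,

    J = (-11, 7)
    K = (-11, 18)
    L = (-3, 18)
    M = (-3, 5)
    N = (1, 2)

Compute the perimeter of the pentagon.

|JK| = √((0)² + (11)²) = √121 = 11
|KL| = √((8)² + (0)²) = √64 = 8
|LM| = √((0)² + (-13)²) = √169 = 13
|MN| = √((4)² + (-3)²) = √25 = 5
|NJ| = √((-12)² + (5)²) = √169 = 13
Perimeter = 11 + 8 + 13 + 5 + 13 = 50.

50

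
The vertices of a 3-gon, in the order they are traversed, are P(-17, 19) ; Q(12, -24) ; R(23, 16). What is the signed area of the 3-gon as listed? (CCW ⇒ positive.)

Cross-terms: 180, 744, 709  ⇒  Σ = 1633
Signed area = Σ/2 = 816.5 (positive ⇒ counter-clockwise traversal).

816.5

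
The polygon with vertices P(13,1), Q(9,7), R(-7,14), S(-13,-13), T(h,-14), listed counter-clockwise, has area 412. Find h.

Write out the shoelace sum; only the two edges meeting at T involve h:
2·Area = [((-13)·(-14) − h·(-13)) + (h·1 − 13·(-14))] + 530
       = 14·h + 894 = 824
⇒ h = -5.

-5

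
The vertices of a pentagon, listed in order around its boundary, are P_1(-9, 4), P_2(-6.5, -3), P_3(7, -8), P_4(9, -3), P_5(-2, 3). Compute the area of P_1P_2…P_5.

Apply the shoelace formula: 2A = Σ (x_i·y_{i+1} − x_{i+1}·y_i), indices taken mod 5.
Cross-terms: 53, 73, 51, 21, 19  ⇒  Σ = 217
Area = |Σ|/2 = 108.5.

108.5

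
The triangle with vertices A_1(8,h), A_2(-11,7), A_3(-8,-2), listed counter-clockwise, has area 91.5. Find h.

11

Write out the shoelace sum; only the two edges meeting at A_1 involve h:
2·Area = [((-8)·h − 8·(-2)) + (8·7 − (-11)·h)] + 78
       = 3·h + 150 = 183
⇒ h = 11.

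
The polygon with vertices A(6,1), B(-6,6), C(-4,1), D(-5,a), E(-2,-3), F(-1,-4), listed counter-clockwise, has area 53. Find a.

The doubled signed area Σ (x_i y_{i+1} − x_{i+1} y_i) is linear in a.
With a=0 it equals 108; the coefficient of a is -2 (from the two edges through D).
So -2·a + 108 = 2·53 = 106 ⇒ a = 1.

1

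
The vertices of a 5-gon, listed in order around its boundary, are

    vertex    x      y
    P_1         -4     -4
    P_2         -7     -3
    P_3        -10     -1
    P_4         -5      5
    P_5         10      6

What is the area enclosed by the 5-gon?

Apply the surveyor's formula: 2A = Σ (x_i·y_{i+1} − x_{i+1}·y_i), indices taken mod 5.
Cross-terms: -16, -23, -55, -80, -16  ⇒  Σ = -190
Area = |Σ|/2 = 95.

95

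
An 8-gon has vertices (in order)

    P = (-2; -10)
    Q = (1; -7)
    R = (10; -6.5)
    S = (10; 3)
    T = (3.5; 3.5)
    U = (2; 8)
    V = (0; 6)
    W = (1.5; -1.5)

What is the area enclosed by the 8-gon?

106.5

Σ = (24) + (63.5) + (95) + (24.5) + (21) + (12) + (-9) + (-18) = 213
Area = |Σ|/2 = 106.5.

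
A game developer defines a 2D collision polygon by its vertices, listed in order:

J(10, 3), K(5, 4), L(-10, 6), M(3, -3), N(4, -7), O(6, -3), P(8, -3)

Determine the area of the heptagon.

94

Apply Gauss's area formula: 2A = Σ (x_i·y_{i+1} − x_{i+1}·y_i), indices taken mod 7.
Cross-terms: 25, 70, 12, -9, 30, 6, 54  ⇒  Σ = 188
Area = |Σ|/2 = 94.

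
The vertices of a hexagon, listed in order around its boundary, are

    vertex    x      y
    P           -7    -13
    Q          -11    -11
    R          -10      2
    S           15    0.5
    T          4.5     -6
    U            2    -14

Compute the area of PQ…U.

250.125

Apply the shoelace (surveyor's) formula: 2A = Σ (x_i·y_{i+1} − x_{i+1}·y_i), indices taken mod 6.
Σ = (-66) + (-132) + (-35) + (-92.25) + (-51) + (-124) = -500.25
Area = |Σ|/2 = 250.125.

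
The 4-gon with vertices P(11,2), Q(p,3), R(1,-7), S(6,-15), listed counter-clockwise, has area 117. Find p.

The doubled signed area Σ (x_i y_{i+1} − x_{i+1} y_i) is linear in p.
With p=0 it equals 234; the coefficient of p is -9 (from the two edges through Q).
So -9·p + 234 = 2·117 = 234 ⇒ p = 0.

0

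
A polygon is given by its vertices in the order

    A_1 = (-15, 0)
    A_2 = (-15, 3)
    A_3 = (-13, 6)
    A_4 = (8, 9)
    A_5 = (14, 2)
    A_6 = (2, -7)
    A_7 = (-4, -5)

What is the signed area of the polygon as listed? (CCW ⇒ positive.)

Apply the surveyor's formula: 2A = Σ (x_i·y_{i+1} − x_{i+1}·y_i), indices taken mod 7.
Cross-terms: -45, -51, -165, -110, -102, -38, -75  ⇒  Σ = -586
Signed area = Σ/2 = -293 (negative ⇒ clockwise traversal).

-293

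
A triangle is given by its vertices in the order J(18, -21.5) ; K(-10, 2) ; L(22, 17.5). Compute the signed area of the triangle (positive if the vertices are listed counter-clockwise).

-593

Apply the surveyor's formula: 2A = Σ (x_i·y_{i+1} − x_{i+1}·y_i), indices taken mod 3.
Σ = (-179) + (-219) + (-788) = -1186
Signed area = Σ/2 = -593 (negative ⇒ clockwise traversal).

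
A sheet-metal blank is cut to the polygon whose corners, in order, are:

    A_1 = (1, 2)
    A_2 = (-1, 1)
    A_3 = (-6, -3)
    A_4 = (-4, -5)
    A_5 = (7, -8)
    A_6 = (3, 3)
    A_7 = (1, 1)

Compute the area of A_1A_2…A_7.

Σ = (3) + (9) + (18) + (67) + (45) + (0) + (1) = 143
Area = |Σ|/2 = 71.5.

71.5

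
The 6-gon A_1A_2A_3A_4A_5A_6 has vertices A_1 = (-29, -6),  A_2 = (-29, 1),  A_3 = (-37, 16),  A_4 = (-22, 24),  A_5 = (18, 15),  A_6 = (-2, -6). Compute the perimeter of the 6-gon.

|A_1A_2| = √((0)² + (7)²) = √49 = 7
|A_2A_3| = √((-8)² + (15)²) = √289 = 17
|A_3A_4| = √((15)² + (8)²) = √289 = 17
|A_4A_5| = √((40)² + (-9)²) = √1681 = 41
|A_5A_6| = √((-20)² + (-21)²) = √841 = 29
|A_6A_1| = √((-27)² + (0)²) = √729 = 27
Perimeter = 7 + 17 + 17 + 41 + 29 + 27 = 138.

138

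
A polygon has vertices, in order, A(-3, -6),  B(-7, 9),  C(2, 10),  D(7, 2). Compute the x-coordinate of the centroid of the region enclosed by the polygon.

-56/111

Apply the shoelace (surveyor's) formula. First the cross-terms c_i = x_i·y_{i+1} − x_{i+1}·y_i:
  -69, -88, -66, -36  ⇒  2A = -259, A = -129.5.
Then Σ (x_i + x_{i+1})·c_i = 392, so x̄ = 392 / (6·(-129.5)) = -56/111.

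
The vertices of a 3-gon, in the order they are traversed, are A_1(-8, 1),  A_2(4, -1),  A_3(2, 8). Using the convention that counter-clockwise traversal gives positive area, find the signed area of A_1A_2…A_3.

52

Apply the shoelace (surveyor's) formula: 2A = Σ (x_i·y_{i+1} − x_{i+1}·y_i), indices taken mod 3.
Σ = (4) + (34) + (66) = 104
Signed area = Σ/2 = 52 (positive ⇒ counter-clockwise traversal).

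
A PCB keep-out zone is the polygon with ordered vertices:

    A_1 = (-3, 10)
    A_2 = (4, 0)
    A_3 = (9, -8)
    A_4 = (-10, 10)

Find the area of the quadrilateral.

66

Apply Gauss's area formula: 2A = Σ (x_i·y_{i+1} − x_{i+1}·y_i), indices taken mod 4.
Cross-terms: -40, -32, 10, -70  ⇒  Σ = -132
Area = |Σ|/2 = 66.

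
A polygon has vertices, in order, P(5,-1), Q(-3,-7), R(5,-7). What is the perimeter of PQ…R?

24

|PQ| = √((-8)² + (-6)²) = √100 = 10
|QR| = √((8)² + (0)²) = √64 = 8
|RP| = √((0)² + (6)²) = √36 = 6
Perimeter = 10 + 8 + 6 = 24.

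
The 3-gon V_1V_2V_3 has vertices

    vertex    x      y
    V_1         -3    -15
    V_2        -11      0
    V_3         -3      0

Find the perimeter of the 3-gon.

|V_1V_2| = √((-8)² + (15)²) = √289 = 17
|V_2V_3| = √((8)² + (0)²) = √64 = 8
|V_3V_1| = √((0)² + (-15)²) = √225 = 15
Perimeter = 17 + 8 + 15 = 40.

40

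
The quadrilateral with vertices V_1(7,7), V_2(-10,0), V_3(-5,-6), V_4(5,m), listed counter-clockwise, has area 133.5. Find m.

-6

The doubled signed area Σ (x_i y_{i+1} − x_{i+1} y_i) is linear in m.
With m=0 it equals 195; the coefficient of m is -12 (from the two edges through V_4).
So -12·m + 195 = 2·133.5 = 267 ⇒ m = -6.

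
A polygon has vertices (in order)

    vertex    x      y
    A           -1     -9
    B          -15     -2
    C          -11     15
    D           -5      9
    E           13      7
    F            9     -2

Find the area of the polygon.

Σ = (-133) + (-247) + (-24) + (-152) + (-89) + (-83) = -728
Area = |Σ|/2 = 364.

364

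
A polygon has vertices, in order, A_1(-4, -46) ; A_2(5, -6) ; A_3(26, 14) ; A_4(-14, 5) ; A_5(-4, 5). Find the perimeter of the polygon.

172

|A_1A_2| = √((9)² + (40)²) = √1681 = 41
|A_2A_3| = √((21)² + (20)²) = √841 = 29
|A_3A_4| = √((-40)² + (-9)²) = √1681 = 41
|A_4A_5| = √((10)² + (0)²) = √100 = 10
|A_5A_1| = √((0)² + (-51)²) = √2601 = 51
Perimeter = 41 + 29 + 41 + 10 + 51 = 172.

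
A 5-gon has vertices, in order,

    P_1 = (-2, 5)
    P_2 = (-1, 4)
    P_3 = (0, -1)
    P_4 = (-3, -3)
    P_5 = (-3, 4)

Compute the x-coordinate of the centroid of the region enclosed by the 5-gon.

-178/99

Apply the shoelace formula. First the cross-terms c_i = x_i·y_{i+1} − x_{i+1}·y_i:
  -3, 1, -3, -21, -7  ⇒  2A = -33, A = -16.5.
Then Σ (x_i + x_{i+1})·c_i = 178, so x̄ = 178 / (6·(-16.5)) = -178/99.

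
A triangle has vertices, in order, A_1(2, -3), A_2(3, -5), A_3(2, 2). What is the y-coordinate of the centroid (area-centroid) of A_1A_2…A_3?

-2

Apply the shoelace (surveyor's) formula. First the cross-terms c_i = x_i·y_{i+1} − x_{i+1}·y_i:
  -1, 16, -10  ⇒  2A = 5, A = 2.5.
Then Σ (y_i + y_{i+1})·c_i = -30, so ȳ = -30 / (6·2.5) = -2.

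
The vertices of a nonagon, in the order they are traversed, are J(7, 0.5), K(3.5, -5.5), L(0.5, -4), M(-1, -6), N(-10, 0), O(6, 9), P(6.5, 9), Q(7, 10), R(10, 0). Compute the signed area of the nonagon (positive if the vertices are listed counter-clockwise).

Σ = (-40.25) + (-11.25) + (-7) + (-60) + (-90) + (-4.5) + (2) + (-100) + (5) = -306
Signed area = Σ/2 = -153 (negative ⇒ clockwise traversal).

-153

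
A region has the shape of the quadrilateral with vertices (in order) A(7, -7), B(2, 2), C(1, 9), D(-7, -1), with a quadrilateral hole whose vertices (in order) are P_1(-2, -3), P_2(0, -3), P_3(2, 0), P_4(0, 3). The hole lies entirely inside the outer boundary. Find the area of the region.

69

Outer boundary:
Apply Gauss's area formula: 2A = Σ (x_i·y_{i+1} − x_{i+1}·y_i), indices taken mod 4.
Σ = (28) + (16) + (62) + (56) = 162
Area = |Σ|/2 = 81.
Hole:
Σ = (6) + (6) + (6) + (6) = 24
Area = |Σ|/2 = 12.
Net area = 81 − 12 = 69.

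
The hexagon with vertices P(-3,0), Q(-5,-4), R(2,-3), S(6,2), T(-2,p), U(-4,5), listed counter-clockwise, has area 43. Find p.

The doubled signed area Σ (x_i y_{i+1} − x_{i+1} y_i) is linear in p.
With p=0 it equals 66; the coefficient of p is 10 (from the two edges through T).
So 10·p + 66 = 2·43 = 86 ⇒ p = 2.

2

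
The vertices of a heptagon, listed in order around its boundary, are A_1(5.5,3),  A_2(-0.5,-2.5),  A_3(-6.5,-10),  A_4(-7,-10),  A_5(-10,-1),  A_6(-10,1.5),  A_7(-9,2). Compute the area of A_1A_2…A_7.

Apply the shoelace (surveyor's) formula: 2A = Σ (x_i·y_{i+1} − x_{i+1}·y_i), indices taken mod 7.
Σ = (-12.25) + (-11.25) + (-5) + (-93) + (-25) + (-6.5) + (-38) = -191
Area = |Σ|/2 = 95.5.

95.5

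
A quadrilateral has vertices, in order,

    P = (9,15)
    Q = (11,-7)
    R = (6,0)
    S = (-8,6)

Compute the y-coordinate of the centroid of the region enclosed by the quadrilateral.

Apply Gauss's area formula. First the cross-terms c_i = x_i·y_{i+1} − x_{i+1}·y_i:
  -228, 42, 36, -174  ⇒  2A = -324, A = -162.
Then Σ (y_i + y_{i+1})·c_i = -5556, so ȳ = -5556 / (6·(-162)) = 463/81.

463/81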